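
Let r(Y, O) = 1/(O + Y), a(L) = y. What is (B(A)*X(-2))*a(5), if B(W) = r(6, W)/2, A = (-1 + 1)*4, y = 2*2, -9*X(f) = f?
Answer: 2/27 ≈ 0.074074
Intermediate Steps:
X(f) = -f/9
y = 4
A = 0 (A = 0*4 = 0)
a(L) = 4
B(W) = 1/(2*(6 + W)) (B(W) = 1/((W + 6)*2) = (½)/(6 + W) = 1/(2*(6 + W)))
(B(A)*X(-2))*a(5) = ((1/(2*(6 + 0)))*(-⅑*(-2)))*4 = (((½)/6)*(2/9))*4 = (((½)*(⅙))*(2/9))*4 = ((1/12)*(2/9))*4 = (1/54)*4 = 2/27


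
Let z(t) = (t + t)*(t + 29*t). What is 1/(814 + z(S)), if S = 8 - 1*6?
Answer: 1/1054 ≈ 0.00094877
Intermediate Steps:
S = 2 (S = 8 - 6 = 2)
z(t) = 60*t² (z(t) = (2*t)*(30*t) = 60*t²)
1/(814 + z(S)) = 1/(814 + 60*2²) = 1/(814 + 60*4) = 1/(814 + 240) = 1/1054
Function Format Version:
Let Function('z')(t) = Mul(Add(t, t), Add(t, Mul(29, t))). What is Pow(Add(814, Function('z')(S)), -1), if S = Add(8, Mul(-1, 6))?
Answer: Rational(1, 1054) ≈ 0.00094877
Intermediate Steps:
S = 2 (S = Add(8, -6) = 2)
Function('z')(t) = Mul(60, Pow(t, 2)) (Function('z')(t) = Mul(Mul(2, t), Mul(30, t)) = Mul(60, Pow(t, 2)))
Pow(Add(814, Function('z')(S)), -1) = Pow(Add(814, Mul(60, Pow(2, 2))), -1) = Pow(Add(814, Mul(60, 4)), -1) = Pow(Add(814, 240), -1) = Pow(1054, -1) = Rational(1, 1054)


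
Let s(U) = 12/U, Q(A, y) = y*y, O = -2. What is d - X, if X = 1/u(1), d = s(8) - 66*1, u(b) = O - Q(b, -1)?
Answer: -385/6 ≈ -64.167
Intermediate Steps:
Q(A, y) = y**2
u(b) = -3 (u(b) = -2 - 1*(-1)**2 = -2 - 1*1 = -2 - 1 = -3)
d = -129/2 (d = 12/8 - 66*1 = 12*(1/8) - 66 = 3/2 - 66 = -129/2 ≈ -64.500)
X = -1/3 (X = 1/(-3) = -1/3 ≈ -0.33333)
d - X = -129/2 - 1*(-1/3) = -129/2 + 1/3 = -385/6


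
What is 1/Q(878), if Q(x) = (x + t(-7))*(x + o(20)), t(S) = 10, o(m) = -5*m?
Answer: 1/690864 ≈ 1.4475e-6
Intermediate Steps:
Q(x) = (-100 + x)*(10 + x) (Q(x) = (x + 10)*(x - 5*20) = (10 + x)*(x - 100) = (10 + x)*(-100 + x) = (-100 + x)*(10 + x))
1/Q(878) = 1/(-1000 + 878**2 - 90*878) = 1/(-1000 + 770884 - 79020) = 1/690864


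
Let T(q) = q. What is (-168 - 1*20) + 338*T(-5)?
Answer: -1878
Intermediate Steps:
(-168 - 1*20) + 338*T(-5) = (-168 - 1*20) + 338*(-5) = (-168 - 20) - 1690 = -188 - 1690 = -1878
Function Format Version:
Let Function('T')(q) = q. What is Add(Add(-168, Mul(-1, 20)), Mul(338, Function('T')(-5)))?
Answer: -1878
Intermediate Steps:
Add(Add(-168, Mul(-1, 20)), Mul(338, Function('T')(-5))) = Add(Add(-168, Mul(-1, 20)), Mul(338, -5)) = Add(Add(-168, -20), -1690) = Add(-188, -1690) = -1878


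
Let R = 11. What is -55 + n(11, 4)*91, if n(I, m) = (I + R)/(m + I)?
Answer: 1177/15 ≈ 78.467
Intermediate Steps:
n(I, m) = (11 + I)/(I + m) (n(I, m) = (I + 11)/(m + I) = (11 + I)/(I + m))
-55 + n(11, 4)*91 = -55 + ((11 + 11)/(11 + 4))*91 = -55 + (22/15)*91 = -55 + 2002/15 = 1177/15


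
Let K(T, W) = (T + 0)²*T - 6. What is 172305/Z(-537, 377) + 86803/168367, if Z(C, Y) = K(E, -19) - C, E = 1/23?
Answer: 50504466704797/155394996118 ≈ 325.01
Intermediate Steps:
E = 1/23 ≈ 0.043478
K(T, W) = -6 + T³ (K(T, W) = T²*T - 6 = T³ - 6 = -6 + T³)
Z(C, Y) = -73001/12167 - C (Z(C, Y) = (-6 + (1/23)³) - C = (-6 + 1/12167) - C = -73001/12167 - C)
172305/Z(-537, 377) + 86803/168367 = 172305/(-73001/12167 - 1*(-537)) + 86803/168367 = 172305/(-73001/12167 + 537) + 86803*(1/168367) = 172305/(6460678/12167) + 86803/168367 = 172305*(12167/6460678) + 86803/168367 = 299490705/922954 + 86803/168367 = 50504466704797/155394996118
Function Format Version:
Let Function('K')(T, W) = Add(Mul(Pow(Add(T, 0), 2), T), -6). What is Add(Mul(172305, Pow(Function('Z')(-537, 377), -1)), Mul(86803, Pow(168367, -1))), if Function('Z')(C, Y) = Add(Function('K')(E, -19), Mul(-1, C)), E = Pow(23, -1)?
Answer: Rational(50504466704797, 155394996118) ≈ 325.01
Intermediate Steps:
E = Rational(1, 23) ≈ 0.043478
Function('K')(T, W) = Add(-6, Pow(T, 3)) (Function('K')(T, W) = Add(Mul(Pow(T, 2), T), -6) = Add(Pow(T, 3), -6) = Add(-6, Pow(T, 3)))
Function('Z')(C, Y) = Add(Rational(-73001, 12167), Mul(-1, C)) (Function('Z')(C, Y) = Add(Add(-6, Pow(Rational(1, 23), 3)), Mul(-1, C)) = Add(Add(-6, Rational(1, 12167)), Mul(-1, C)) = Add(Rational(-73001, 12167), Mul(-1, C)))
Add(Mul(172305, Pow(Function('Z')(-537, 377), -1)), Mul(86803, Pow(168367, -1))) = Add(Mul(172305, Pow(Add(Rational(-73001, 12167), Mul(-1, -537)), -1)), Mul(86803, Pow(168367, -1))) = Add(Mul(172305, Pow(Add(Rational(-73001, 12167), 537), -1)), Mul(86803, Rational(1, 168367))) = Add(Mul(172305, Pow(Rational(6460678, 12167), -1)), Rational(86803, 168367)) = Add(Mul(172305, Rational(12167, 6460678)), Rational(86803, 168367)) = Add(Rational(299490705, 922954), Rational(86803, 168367)) = Rational(50504466704797, 155394996118)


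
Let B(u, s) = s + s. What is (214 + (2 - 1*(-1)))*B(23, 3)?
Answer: 1302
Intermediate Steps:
B(u, s) = 2*s
(214 + (2 - 1*(-1)))*B(23, 3) = (214 + (2 - 1*(-1)))*(2*3) = (214 + (2 + 1))*6 = (214 + 3)*6 = 217*6 = 1302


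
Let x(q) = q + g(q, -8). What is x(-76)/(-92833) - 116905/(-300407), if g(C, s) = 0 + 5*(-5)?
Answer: 10882982972/27887683031 ≈ 0.39024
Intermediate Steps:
g(C, s) = -25 (g(C, s) = 0 - 25 = -25)
x(q) = -25 + q (x(q) = q - 25 = -25 + q)
x(-76)/(-92833) - 116905/(-300407) = (-25 - 76)/(-92833) - 116905/(-300407) = -101*(-1/92833) - 116905*(-1/300407) = 101/92833 + 116905/300407 = 10882982972/27887683031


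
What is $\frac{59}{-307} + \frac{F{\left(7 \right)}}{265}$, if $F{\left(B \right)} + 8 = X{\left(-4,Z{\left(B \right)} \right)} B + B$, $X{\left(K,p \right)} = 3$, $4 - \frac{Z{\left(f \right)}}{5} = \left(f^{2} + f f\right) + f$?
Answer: $- \frac{1899}{16271} \approx -0.11671$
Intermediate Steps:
$Z{\left(f \right)} = 20 - 10 f^{2} - 5 f$ ($Z{\left(f \right)} = 20 - 5 \left(\left(f^{2} + f f\right) + f\right) = 20 - 5 \left(\left(f^{2} + f^{2}\right) + f\right) = 20 - 5 \left(2 f^{2} + f\right) = 20 - 5 \left(f + 2 f^{2}\right) = 20 - \left(5 f + 10 f^{2}\right) = 20 - 10 f^{2} - 5 f$)
$F{\left(B \right)} = -8 + 4 B$ ($F{\left(B \right)} = -8 + \left(3 B + B\right) = -8 + 4 B$)
$\frac{59}{-307} + \frac{F{\left(7 \right)}}{265} = \frac{59}{-307} + \frac{-8 + 4 \cdot 7}{265} = 59 \left(- \frac{1}{307}\right) + \left(-8 + 28\right) \frac{1}{265} = - \frac{59}{307} + 20 \cdot \frac{1}{265} = - \frac{59}{307} + \frac{4}{53} = - \frac{1899}{16271}$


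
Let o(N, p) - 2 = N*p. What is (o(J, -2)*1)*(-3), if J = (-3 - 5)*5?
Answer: -246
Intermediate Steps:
J = -40 (J = -8*5 = -40)
o(N, p) = 2 + N*p
(o(J, -2)*1)*(-3) = ((2 - 40*(-2))*1)*(-3) = ((2 + 80)*1)*(-3) = (82*1)*(-3) = 82*(-3) = -246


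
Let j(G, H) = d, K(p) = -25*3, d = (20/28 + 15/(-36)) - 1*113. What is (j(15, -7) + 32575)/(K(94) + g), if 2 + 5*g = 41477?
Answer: 2726833/690480 ≈ 3.9492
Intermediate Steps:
g = 8295 (g = -2/5 + (1/5)*41477 = -2/5 + 41477/5 = 8295)
d = -9467/84 (d = (20*(1/28) + 15*(-1/36)) - 113 = (5/7 - 5/12) - 113 = 25/84 - 113 = -9467/84 ≈ -112.70)
K(p) = -75
j(G, H) = -9467/84
(j(15, -7) + 32575)/(K(94) + g) = (-9467/84 + 32575)/(-75 + 8295) = (2726833/84)/8220 = (2726833/84)*(1/8220) = 2726833/690480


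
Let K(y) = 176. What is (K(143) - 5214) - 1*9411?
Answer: -14449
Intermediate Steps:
(K(143) - 5214) - 1*9411 = (176 - 5214) - 1*9411 = -5038 - 9411 = -14449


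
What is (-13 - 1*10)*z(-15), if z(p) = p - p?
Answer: 0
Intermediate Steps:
z(p) = 0
(-13 - 1*10)*z(-15) = (-13 - 1*10)*0 = (-13 - 10)*0 = -23*0 = 0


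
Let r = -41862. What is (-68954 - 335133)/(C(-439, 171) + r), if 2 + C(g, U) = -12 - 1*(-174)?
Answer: 404087/41702 ≈ 9.6899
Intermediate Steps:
C(g, U) = 160 (C(g, U) = -2 + (-12 - 1*(-174)) = -2 + (-12 + 174) = -2 + 162 = 160)
(-68954 - 335133)/(C(-439, 171) + r) = (-68954 - 335133)/(160 - 41862) = -404087/(-41702) = -404087*(-1/41702) = 404087/41702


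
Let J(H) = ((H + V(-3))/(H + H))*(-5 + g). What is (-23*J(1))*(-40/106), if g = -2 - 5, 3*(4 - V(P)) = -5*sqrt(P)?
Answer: -13800/53 - 4600*I*sqrt(3)/53 ≈ -260.38 - 150.33*I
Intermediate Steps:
V(P) = 4 + 5*sqrt(P)/3 (V(P) = 4 - (-5)*sqrt(P)/3 = 4 + 5*sqrt(P)/3)
g = -7
J(H) = -6*(4 + H + 5*I*sqrt(3)/3)/H (J(H) = ((H + (4 + 5*sqrt(-3)/3))/(H + H))*(-5 - 7) = ((H + (4 + 5*(I*sqrt(3))/3))/((2*H)))*(-12) = ((H + (4 + 5*I*sqrt(3)/3))*(1/(2*H)))*(-12) = ((4 + H + 5*I*sqrt(3)/3)*(1/(2*H)))*(-12) = ((4 + H + 5*I*sqrt(3)/3)/(2*H))*(-12) = -6*(4 + H + 5*I*sqrt(3)/3)/H)
(-23*J(1))*(-40/106) = (-46*(-12 - 3*1 - 5*I*sqrt(3))/1)*(-40/106) = (-46*(-12 - 3 - 5*I*sqrt(3)))*(-40*1/106) = -46*(-15 - 5*I*sqrt(3))*(-20/53) = -23*(-30 - 10*I*sqrt(3))*(-20/53) = (690 + 230*I*sqrt(3))*(-20/53) = -13800/53 - 4600*I*sqrt(3)/53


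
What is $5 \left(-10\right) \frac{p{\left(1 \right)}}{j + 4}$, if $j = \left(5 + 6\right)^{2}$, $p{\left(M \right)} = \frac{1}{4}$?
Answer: $- \frac{1}{10} \approx -0.1$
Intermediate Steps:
$p{\left(M \right)} = \frac{1}{4}$
$j = 121$ ($j = 11^{2} = 121$)
$5 \left(-10\right) \frac{p{\left(1 \right)}}{j + 4} = 5 \left(-10\right) \frac{1}{121 + 4} \cdot \frac{1}{4} = - 50 \cdot \frac{1}{125} \cdot \frac{1}{4} = \left(-50\right) \frac{1}{500} = - \frac{1}{10}$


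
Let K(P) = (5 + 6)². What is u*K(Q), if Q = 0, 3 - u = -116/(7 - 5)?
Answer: 7381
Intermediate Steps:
u = 61 (u = 3 - (-116)/(7 - 5) = 3 - (-116)/2 = 3 - 1*(-58) = 3 + 58 = 61)
K(P) = 121 (K(P) = 11² = 121)
u*K(Q) = 61*121 = 7381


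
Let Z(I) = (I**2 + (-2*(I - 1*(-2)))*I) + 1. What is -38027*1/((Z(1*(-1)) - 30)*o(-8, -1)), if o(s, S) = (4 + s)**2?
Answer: 38027/416 ≈ 91.411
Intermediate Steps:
Z(I) = 1 + I**2 + I*(-4 - 2*I) (Z(I) = (I**2 + (-2*(I + 2))*I) + 1 = (I**2 + (-2*(2 + I))*I) + 1 = (I**2 + (-4 - 2*I)*I) + 1 = (I**2 + I*(-4 - 2*I)) + 1 = 1 + I**2 + I*(-4 - 2*I))
-38027*1/((Z(1*(-1)) - 30)*o(-8, -1)) = -38027*1/((4 - 8)**2*((1 - (1*(-1))**2 - 4*(-1)) - 30)) = -38027*1/(16*((1 - 1*(-1)**2 - 4*(-1)) - 30)) = -38027*1/(16*((1 - 1*1 + 4) - 30)) = -38027*1/(16*((1 - 1 + 4) - 30)) = -38027*1/(16*(4 - 30)) = -38027/((-26*16)) = -38027/(-416) = -38027*(-1/416) = 38027/416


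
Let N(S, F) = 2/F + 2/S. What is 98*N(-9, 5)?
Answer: 784/45 ≈ 17.422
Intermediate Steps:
98*N(-9, 5) = 98*(2/5 + 2/(-9)) = 98*(2*(⅕) + 2*(-⅑)) = 98*(⅖ - 2/9) = 98*(8/45) = 784/45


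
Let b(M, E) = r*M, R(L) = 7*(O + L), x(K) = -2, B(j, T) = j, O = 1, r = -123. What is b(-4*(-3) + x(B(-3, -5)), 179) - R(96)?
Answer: -1909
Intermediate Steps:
R(L) = 7 + 7*L (R(L) = 7*(1 + L) = 7 + 7*L)
b(M, E) = -123*M
b(-4*(-3) + x(B(-3, -5)), 179) - R(96) = -123*(-4*(-3) - 2) - (7 + 7*96) = -123*(12 - 2) - (7 + 672) = -123*10 - 1*679 = -1230 - 679 = -1909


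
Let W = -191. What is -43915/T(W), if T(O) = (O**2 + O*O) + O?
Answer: -43915/72771 ≈ -0.60347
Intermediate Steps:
T(O) = O + 2*O**2 (T(O) = (O**2 + O**2) + O = 2*O**2 + O = O + 2*O**2)
-43915/T(W) = -43915*(-1/(191*(1 + 2*(-191)))) = -43915*(-1/(191*(1 - 382))) = -43915/((-191*(-381))) = -43915/72771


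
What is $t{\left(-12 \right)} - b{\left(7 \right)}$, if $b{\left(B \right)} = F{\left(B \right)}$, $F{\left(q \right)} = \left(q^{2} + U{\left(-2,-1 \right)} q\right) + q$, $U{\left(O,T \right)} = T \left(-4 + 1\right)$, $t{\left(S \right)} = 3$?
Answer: $-74$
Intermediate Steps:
$U{\left(O,T \right)} = - 3 T$ ($U{\left(O,T \right)} = T \left(-3\right) = - 3 T$)
$F{\left(q \right)} = q^{2} + 4 q$ ($F{\left(q \right)} = \left(q^{2} + \left(-3\right) \left(-1\right) q\right) + q = \left(q^{2} + 3 q\right) + q = q^{2} + 4 q$)
$b{\left(B \right)} = B \left(4 + B\right)$
$t{\left(-12 \right)} - b{\left(7 \right)} = 3 - 7 \left(4 + 7\right) = 3 - 7 \cdot 11 = 3 - 77 = -74$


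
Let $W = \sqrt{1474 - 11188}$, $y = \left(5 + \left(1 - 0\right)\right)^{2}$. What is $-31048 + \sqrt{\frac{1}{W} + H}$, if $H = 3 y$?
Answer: $-31048 + \frac{\sqrt{10191073968 - 9714 i \sqrt{9714}}}{9714} \approx -31038.0 - 0.00048816 i$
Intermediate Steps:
$y = 36$ ($y = \left(5 + \left(1 + 0\right)\right)^{2} = \left(5 + 1\right)^{2} = 6^{2} = 36$)
$W = i \sqrt{9714}$ ($W = \sqrt{-9714} = i \sqrt{9714} \approx 98.56 i$)
$H = 108$ ($H = 3 \cdot 36 = 108$)
$-31048 + \sqrt{\frac{1}{W} + H} = -31048 + \sqrt{\frac{1}{i \sqrt{9714}} + 108} = -31048 + \sqrt{- \frac{i \sqrt{9714}}{9714} + 108} = -31048 + \sqrt{108 - \frac{i \sqrt{9714}}{9714}}$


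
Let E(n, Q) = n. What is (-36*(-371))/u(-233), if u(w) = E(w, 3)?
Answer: -13356/233 ≈ -57.322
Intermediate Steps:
u(w) = w
(-36*(-371))/u(-233) = -36*(-371)/(-233) = 13356*(-1/233) = -13356/233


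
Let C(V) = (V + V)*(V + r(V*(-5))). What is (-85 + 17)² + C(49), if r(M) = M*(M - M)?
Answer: 9426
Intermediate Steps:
r(M) = 0 (r(M) = M*0 = 0)
C(V) = 2*V² (C(V) = (V + V)*(V + 0) = (2*V)*V = 2*V²)
(-85 + 17)² + C(49) = (-85 + 17)² + 2*49² = (-68)² + 2*2401 = 4624 + 4802 = 9426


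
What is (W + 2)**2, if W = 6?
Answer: 64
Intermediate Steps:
(W + 2)**2 = (6 + 2)**2 = 8**2 = 64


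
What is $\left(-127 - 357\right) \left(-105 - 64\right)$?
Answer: $81796$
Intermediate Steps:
$\left(-127 - 357\right) \left(-105 - 64\right) = \left(-484\right) \left(-169\right) = 81796$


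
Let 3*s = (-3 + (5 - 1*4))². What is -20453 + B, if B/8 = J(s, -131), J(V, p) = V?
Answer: -61327/3 ≈ -20442.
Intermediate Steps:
s = 4/3 (s = (-3 + (5 - 1*4))²/3 = (-3 + (5 - 4))²/3 = (-3 + 1)²/3 = (⅓)*(-2)² = (⅓)*4 = 4/3 ≈ 1.3333)
B = 32/3 (B = 8*(4/3) = 32/3 ≈ 10.667)
-20453 + B = -20453 + 32/3 = -61327/3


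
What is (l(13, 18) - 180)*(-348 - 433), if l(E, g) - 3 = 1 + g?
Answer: 123398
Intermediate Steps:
l(E, g) = 4 + g (l(E, g) = 3 + (1 + g) = 4 + g)
(l(13, 18) - 180)*(-348 - 433) = ((4 + 18) - 180)*(-348 - 433) = (22 - 180)*(-781) = -158*(-781) = 123398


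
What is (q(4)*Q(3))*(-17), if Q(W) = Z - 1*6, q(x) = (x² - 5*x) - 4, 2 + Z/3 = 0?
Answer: -1632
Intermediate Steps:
Z = -6 (Z = -6 + 3*0 = -6 + 0 = -6)
q(x) = -4 + x² - 5*x
Q(W) = -12 (Q(W) = -6 - 1*6 = -6 - 6 = -12)
(q(4)*Q(3))*(-17) = ((-4 + 4² - 5*4)*(-12))*(-17) = ((-4 + 16 - 20)*(-12))*(-17) = -8*(-12)*(-17) = 96*(-17) = -1632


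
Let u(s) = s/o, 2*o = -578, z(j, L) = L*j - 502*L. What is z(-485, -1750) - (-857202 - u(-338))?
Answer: 746906966/289 ≈ 2.5845e+6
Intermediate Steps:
z(j, L) = -502*L + L*j
o = -289 (o = (1/2)*(-578) = -289)
u(s) = -s/289 (u(s) = s/(-289) = s*(-1/289) = -s/289)
z(-485, -1750) - (-857202 - u(-338)) = -1750*(-502 - 485) - (-857202 - (-1)*(-338)/289) = -1750*(-987) - (-857202 - 1*338/289) = 1727250 - (-857202 - 338/289) = 1727250 - 1*(-247731716/289) = 1727250 + 247731716/289 = 746906966/289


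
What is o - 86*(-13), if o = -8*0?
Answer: 1118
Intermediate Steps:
o = 0
o - 86*(-13) = 0 - 86*(-13) = 0 + 1118 = 1118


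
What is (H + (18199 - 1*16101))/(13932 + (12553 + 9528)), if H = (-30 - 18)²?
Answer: 4402/36013 ≈ 0.12223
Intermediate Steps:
H = 2304 (H = (-48)² = 2304)
(H + (18199 - 1*16101))/(13932 + (12553 + 9528)) = (2304 + (18199 - 1*16101))/(13932 + (12553 + 9528)) = (2304 + (18199 - 16101))/(13932 + 22081) = (2304 + 2098)/36013 = 4402*(1/36013) = 4402/36013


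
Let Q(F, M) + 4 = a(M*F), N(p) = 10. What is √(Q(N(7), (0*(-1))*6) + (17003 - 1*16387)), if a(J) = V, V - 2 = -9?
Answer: 11*√5 ≈ 24.597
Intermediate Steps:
V = -7 (V = 2 - 9 = -7)
a(J) = -7
Q(F, M) = -11 (Q(F, M) = -4 - 7 = -11)
√(Q(N(7), (0*(-1))*6) + (17003 - 1*16387)) = √(-11 + (17003 - 1*16387)) = √(-11 + (17003 - 16387)) = √(-11 + 616) = √605 = 11*√5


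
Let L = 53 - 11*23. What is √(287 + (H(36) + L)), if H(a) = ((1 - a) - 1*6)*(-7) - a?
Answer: 13*√2 ≈ 18.385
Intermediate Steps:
L = -200 (L = 53 - 253 = -200)
H(a) = 35 + 6*a (H(a) = ((1 - a) - 6)*(-7) - a = (-5 - a)*(-7) - a = (35 + 7*a) - a = 35 + 6*a)
√(287 + (H(36) + L)) = √(287 + ((35 + 6*36) - 200)) = √(287 + ((35 + 216) - 200)) = √(287 + (251 - 200)) = √(287 + 51) = √338 = 13*√2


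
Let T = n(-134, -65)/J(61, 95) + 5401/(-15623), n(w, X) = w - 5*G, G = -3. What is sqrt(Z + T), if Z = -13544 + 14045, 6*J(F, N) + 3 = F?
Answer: sqrt(100242218650309)/453067 ≈ 22.099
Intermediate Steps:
J(F, N) = -1/2 + F/6
n(w, X) = 15 + w (n(w, X) = w - 5*(-3) = w + 15 = 15 + w)
Z = 501
T = -5734040/453067 (T = (15 - 134)/(-1/2 + (1/6)*61) + 5401/(-15623) = -119/(-1/2 + 61/6) + 5401*(-1/15623) = -119/29/3 - 5401/15623 = -119*3/29 - 5401/15623 = -357/29 - 5401/15623 = -5734040/453067 ≈ -12.656)
sqrt(Z + T) = sqrt(501 - 5734040/453067) = sqrt(221252527/453067) = sqrt(100242218650309)/453067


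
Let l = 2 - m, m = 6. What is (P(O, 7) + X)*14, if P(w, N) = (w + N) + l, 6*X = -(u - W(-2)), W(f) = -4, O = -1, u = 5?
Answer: 7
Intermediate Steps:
l = -4 (l = 2 - 1*6 = 2 - 6 = -4)
X = -3/2 (X = (-(5 - 1*(-4)))/6 = (-(5 + 4))/6 = (-1*9)/6 = (⅙)*(-9) = -3/2 ≈ -1.5000)
P(w, N) = -4 + N + w (P(w, N) = (w + N) - 4 = (N + w) - 4 = -4 + N + w)
(P(O, 7) + X)*14 = ((-4 + 7 - 1) - 3/2)*14 = (2 - 3/2)*14 = (½)*14 = 7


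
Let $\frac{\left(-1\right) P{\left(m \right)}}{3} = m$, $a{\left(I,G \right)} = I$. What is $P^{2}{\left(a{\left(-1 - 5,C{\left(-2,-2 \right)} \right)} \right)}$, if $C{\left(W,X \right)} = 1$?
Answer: $324$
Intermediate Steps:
$P{\left(m \right)} = - 3 m$
$P^{2}{\left(a{\left(-1 - 5,C{\left(-2,-2 \right)} \right)} \right)} = \left(- 3 \left(-1 - 5\right)\right)^{2} = \left(\left(-3\right) \left(-6\right)\right)^{2} = 18^{2} = 324$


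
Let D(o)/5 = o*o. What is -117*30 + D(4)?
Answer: -3430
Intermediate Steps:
D(o) = 5*o² (D(o) = 5*(o*o) = 5*o²)
-117*30 + D(4) = -117*30 + 5*4² = -3510 + 5*16 = -3510 + 80 = -3430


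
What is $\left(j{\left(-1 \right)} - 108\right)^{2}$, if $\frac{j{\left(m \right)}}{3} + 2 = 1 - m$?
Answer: $11664$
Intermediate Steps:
$j{\left(m \right)} = -3 - 3 m$ ($j{\left(m \right)} = -6 + 3 \left(1 - m\right) = -6 - \left(-3 + 3 m\right) = -3 - 3 m$)
$\left(j{\left(-1 \right)} - 108\right)^{2} = \left(\left(-3 - -3\right) - 108\right)^{2} = \left(\left(-3 + 3\right) - 108\right)^{2} = \left(0 - 108\right)^{2} = \left(-108\right)^{2} = 11664$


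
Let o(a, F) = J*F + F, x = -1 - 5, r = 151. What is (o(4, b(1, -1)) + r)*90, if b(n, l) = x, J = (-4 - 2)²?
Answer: -6390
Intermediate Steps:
J = 36 (J = (-6)² = 36)
x = -6
b(n, l) = -6
o(a, F) = 37*F (o(a, F) = 36*F + F = 37*F)
(o(4, b(1, -1)) + r)*90 = (37*(-6) + 151)*90 = (-222 + 151)*90 = -71*90 = -6390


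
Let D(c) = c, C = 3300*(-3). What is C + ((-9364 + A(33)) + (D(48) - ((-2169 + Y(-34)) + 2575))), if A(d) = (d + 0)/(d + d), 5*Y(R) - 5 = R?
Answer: -196157/10 ≈ -19616.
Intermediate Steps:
C = -9900
Y(R) = 1 + R/5
A(d) = ½ (A(d) = d/((2*d)) = d*(1/(2*d)) = ½)
C + ((-9364 + A(33)) + (D(48) - ((-2169 + Y(-34)) + 2575))) = -9900 + ((-9364 + ½) + (48 - ((-2169 + (1 + (⅕)*(-34))) + 2575))) = -9900 + (-18727/2 + (48 - ((-2169 + (1 - 34/5)) + 2575))) = -9900 + (-18727/2 + (48 - ((-2169 - 29/5) + 2575))) = -9900 + (-18727/2 + (48 - (-10874/5 + 2575))) = -9900 + (-18727/2 + (48 - 1*2001/5)) = -9900 + (-18727/2 + (48 - 2001/5)) = -9900 + (-18727/2 - 1761/5) = -9900 - 97157/10 = -196157/10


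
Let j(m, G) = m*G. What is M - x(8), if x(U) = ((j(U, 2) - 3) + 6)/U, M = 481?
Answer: 3829/8 ≈ 478.63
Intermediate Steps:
j(m, G) = G*m
x(U) = (3 + 2*U)/U (x(U) = ((2*U - 3) + 6)/U = ((-3 + 2*U) + 6)/U = (3 + 2*U)/U)
M - x(8) = 481 - (2 + 3/8) = 481 - 1*19/8 = 481 - 19/8 = 3829/8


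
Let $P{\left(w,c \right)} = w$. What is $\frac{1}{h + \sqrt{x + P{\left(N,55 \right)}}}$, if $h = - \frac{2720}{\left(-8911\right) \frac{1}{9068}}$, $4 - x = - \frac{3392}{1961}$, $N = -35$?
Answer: $\frac{8132209966720}{22509415313271643} - \frac{1508712499 i \sqrt{111}}{22509415313271643} \approx 0.00036128 - 7.0616 \cdot 10^{-7} i$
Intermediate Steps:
$x = \frac{212}{37}$ ($x = 4 - - \frac{3392}{1961} = 4 - \left(-3392\right) \frac{1}{1961} = 4 - - \frac{64}{37} = 4 + \frac{64}{37} = \frac{212}{37} \approx 5.7297$)
$h = \frac{24664960}{8911}$ ($h = - \frac{2720}{\left(-8911\right) \frac{1}{9068}} = - \frac{2720}{- \frac{8911}{9068}} = \left(-2720\right) \left(- \frac{9068}{8911}\right) = \frac{24664960}{8911} \approx 2767.9$)
$\frac{1}{h + \sqrt{x + P{\left(N,55 \right)}}} = \frac{1}{\frac{24664960}{8911} + \sqrt{\frac{212}{37} - 35}} = \frac{1}{\frac{24664960}{8911} + \sqrt{- \frac{1083}{37}}} = \frac{1}{\frac{24664960}{8911} + \frac{19 i \sqrt{111}}{37}}$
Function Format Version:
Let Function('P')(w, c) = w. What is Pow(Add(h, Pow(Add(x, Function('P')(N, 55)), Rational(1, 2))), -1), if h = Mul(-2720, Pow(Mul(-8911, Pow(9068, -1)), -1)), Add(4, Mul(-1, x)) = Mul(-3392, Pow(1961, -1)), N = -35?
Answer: Add(Rational(8132209966720, 22509415313271643), Mul(Rational(-1508712499, 22509415313271643), I, Pow(111, Rational(1, 2)))) ≈ Add(0.00036128, Mul(-7.0616e-7, I))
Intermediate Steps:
x = Rational(212, 37) (x = Add(4, Mul(-1, Mul(-3392, Pow(1961, -1)))) = Add(4, Mul(-1, Mul(-3392, Rational(1, 1961)))) = Add(4, Mul(-1, Rational(-64, 37))) = Add(4, Rational(64, 37)) = Rational(212, 37) ≈ 5.7297)
h = Rational(24664960, 8911) (h = Mul(-2720, Pow(Mul(-8911, Rational(1, 9068)), -1)) = Mul(-2720, Pow(Rational(-8911, 9068), -1)) = Mul(-2720, Rational(-9068, 8911)) = Rational(24664960, 8911) ≈ 2767.9)
Pow(Add(h, Pow(Add(x, Function('P')(N, 55)), Rational(1, 2))), -1) = Pow(Add(Rational(24664960, 8911), Pow(Add(Rational(212, 37), -35), Rational(1, 2))), -1) = Pow(Add(Rational(24664960, 8911), Pow(Rational(-1083, 37), Rational(1, 2))), -1) = Pow(Add(Rational(24664960, 8911), Mul(Rational(19, 37), I, Pow(111, Rational(1, 2)))), -1)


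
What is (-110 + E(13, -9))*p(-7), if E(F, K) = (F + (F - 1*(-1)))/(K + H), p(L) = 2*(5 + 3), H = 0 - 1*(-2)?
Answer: -12752/7 ≈ -1821.7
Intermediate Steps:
H = 2 (H = 0 + 2 = 2)
p(L) = 16 (p(L) = 2*8 = 16)
E(F, K) = (1 + 2*F)/(2 + K) (E(F, K) = (F + (F - 1*(-1)))/(K + 2) = (F + (F + 1))/(2 + K) = (F + (1 + F))/(2 + K) = (1 + 2*F)/(2 + K))
(-110 + E(13, -9))*p(-7) = (-110 + (1 + 2*13)/(2 - 9))*16 = (-110 + (1 + 26)/(-7))*16 = (-110 - ⅐*27)*16 = (-110 - 27/7)*16 = -797/7*16 = -12752/7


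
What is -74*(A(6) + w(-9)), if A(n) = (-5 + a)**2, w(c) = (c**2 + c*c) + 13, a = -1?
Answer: -15614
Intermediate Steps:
w(c) = 13 + 2*c**2 (w(c) = (c**2 + c**2) + 13 = 2*c**2 + 13 = 13 + 2*c**2)
A(n) = 36 (A(n) = (-5 - 1)**2 = (-6)**2 = 36)
-74*(A(6) + w(-9)) = -74*(36 + (13 + 2*(-9)**2)) = -74*(36 + (13 + 2*81)) = -74*(36 + (13 + 162)) = -74*(36 + 175) = -74*211 = -15614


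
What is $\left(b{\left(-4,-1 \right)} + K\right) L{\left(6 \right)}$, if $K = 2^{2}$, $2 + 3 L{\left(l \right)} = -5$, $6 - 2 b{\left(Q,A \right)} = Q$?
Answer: $-21$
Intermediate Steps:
$b{\left(Q,A \right)} = 3 - \frac{Q}{2}$
$L{\left(l \right)} = - \frac{7}{3}$ ($L{\left(l \right)} = - \frac{2}{3} + \frac{1}{3} \left(-5\right) = - \frac{2}{3} - \frac{5}{3} = - \frac{7}{3}$)
$K = 4$
$\left(b{\left(-4,-1 \right)} + K\right) L{\left(6 \right)} = \left(\left(3 - -2\right) + 4\right) \left(- \frac{7}{3}\right) = \left(\left(3 + 2\right) + 4\right) \left(- \frac{7}{3}\right) = \left(5 + 4\right) \left(- \frac{7}{3}\right) = 9 \left(- \frac{7}{3}\right) = -21$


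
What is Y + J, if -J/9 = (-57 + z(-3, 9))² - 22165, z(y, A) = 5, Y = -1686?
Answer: 173463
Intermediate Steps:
J = 175149 (J = -9*((-57 + 5)² - 22165) = -9*((-52)² - 22165) = -9*(2704 - 22165) = -9*(-19461) = 175149)
Y + J = -1686 + 175149 = 173463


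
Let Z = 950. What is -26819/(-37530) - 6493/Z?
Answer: -10910212/1782675 ≈ -6.1201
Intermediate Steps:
-26819/(-37530) - 6493/Z = -26819/(-37530) - 6493/950 = -26819*(-1/37530) - 6493*1/950 = 26819/37530 - 6493/950 = -10910212/1782675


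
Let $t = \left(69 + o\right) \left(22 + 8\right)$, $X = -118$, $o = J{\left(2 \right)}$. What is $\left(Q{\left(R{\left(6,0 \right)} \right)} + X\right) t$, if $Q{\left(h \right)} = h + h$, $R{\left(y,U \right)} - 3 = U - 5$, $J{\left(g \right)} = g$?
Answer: $-259860$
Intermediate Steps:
$o = 2$
$R{\left(y,U \right)} = -2 + U$ ($R{\left(y,U \right)} = 3 + \left(U - 5\right) = 3 + \left(-5 + U\right) = -2 + U$)
$Q{\left(h \right)} = 2 h$
$t = 2130$ ($t = \left(69 + 2\right) \left(22 + 8\right) = 71 \cdot 30 = 2130$)
$\left(Q{\left(R{\left(6,0 \right)} \right)} + X\right) t = \left(2 \left(-2 + 0\right) - 118\right) 2130 = \left(2 \left(-2\right) - 118\right) 2130 = \left(-4 - 118\right) 2130 = \left(-122\right) 2130 = -259860$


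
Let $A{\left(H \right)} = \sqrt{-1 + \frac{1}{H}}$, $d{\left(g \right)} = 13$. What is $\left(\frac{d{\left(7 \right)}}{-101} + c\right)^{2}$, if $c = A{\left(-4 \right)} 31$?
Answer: $\frac{\left(26 - 3131 i \sqrt{5}\right)^{2}}{40804} \approx -1201.2 - 8.9221 i$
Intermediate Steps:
$c = \frac{31 i \sqrt{5}}{2}$ ($c = \sqrt{\frac{1 - -4}{-4}} \cdot 31 = \sqrt{- \frac{1 + 4}{4}} \cdot 31 = \sqrt{\left(- \frac{1}{4}\right) 5} \cdot 31 = \sqrt{- \frac{5}{4}} \cdot 31 = \frac{i \sqrt{5}}{2} \cdot 31 = \frac{31 i \sqrt{5}}{2} \approx 34.659 i$)
$\left(\frac{d{\left(7 \right)}}{-101} + c\right)^{2} = \left(\frac{13}{-101} + \frac{31 i \sqrt{5}}{2}\right)^{2} = \left(13 \left(- \frac{1}{101}\right) + \frac{31 i \sqrt{5}}{2}\right)^{2} = \left(- \frac{13}{101} + \frac{31 i \sqrt{5}}{2}\right)^{2}$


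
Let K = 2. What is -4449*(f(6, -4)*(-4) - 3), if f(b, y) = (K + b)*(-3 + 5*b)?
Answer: 3857283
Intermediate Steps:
f(b, y) = (-3 + 5*b)*(2 + b) (f(b, y) = (2 + b)*(-3 + 5*b) = (-3 + 5*b)*(2 + b))
-4449*(f(6, -4)*(-4) - 3) = -4449*((-6 + 5*6² + 7*6)*(-4) - 3) = -4449*((-6 + 5*36 + 42)*(-4) - 3) = -4449*((-6 + 180 + 42)*(-4) - 3) = -4449*(216*(-4) - 3) = -4449*(-864 - 3) = -4449*(-867) = 3857283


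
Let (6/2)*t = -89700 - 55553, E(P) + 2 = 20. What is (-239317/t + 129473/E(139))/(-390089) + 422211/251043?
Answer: 141964083598859575/85346984552761386 ≈ 1.6634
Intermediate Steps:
E(P) = 18 (E(P) = -2 + 20 = 18)
t = -145253/3 (t = (-89700 - 55553)/3 = (⅓)*(-145253) = -145253/3 ≈ -48418.)
(-239317/t + 129473/E(139))/(-390089) + 422211/251043 = (-239317/(-145253/3) + 129473/18)/(-390089) + 422211/251043 = (-239317*(-3/145253) + 129473*(1/18))*(-1/390089) + 422211*(1/251043) = (717951/145253 + 129473/18)*(-1/390089) + 140737/83681 = (18819264787/2614554)*(-1/390089) + 140737/83681 = -18819264787/1019908755306 + 140737/83681 = 141964083598859575/85346984552761386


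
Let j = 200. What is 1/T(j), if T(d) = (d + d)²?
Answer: 1/160000 ≈ 6.2500e-6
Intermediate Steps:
T(d) = 4*d² (T(d) = (2*d)² = 4*d²)
1/T(j) = 1/(4*200²) = 1/(4*40000) = 1/160000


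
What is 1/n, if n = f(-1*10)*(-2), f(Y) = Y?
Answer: 1/20 ≈ 0.050000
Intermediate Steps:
n = 20 (n = -1*10*(-2) = -10*(-2) = 20)
1/n = 1/20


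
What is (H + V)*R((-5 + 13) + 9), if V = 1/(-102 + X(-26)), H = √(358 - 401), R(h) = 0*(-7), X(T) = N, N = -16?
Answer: 0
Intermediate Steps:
X(T) = -16
R(h) = 0
H = I*√43 (H = √(-43) = I*√43 ≈ 6.5574*I)
V = -1/118 (V = 1/(-102 - 16) = 1/(-118) = -1/118 ≈ -0.0084746)
(H + V)*R((-5 + 13) + 9) = (I*√43 - 1/118)*0 = (-1/118 + I*√43)*0 = 0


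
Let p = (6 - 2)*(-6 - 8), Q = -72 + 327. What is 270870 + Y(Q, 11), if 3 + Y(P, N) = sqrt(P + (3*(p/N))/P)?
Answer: 270867 + sqrt(222875015)/935 ≈ 2.7088e+5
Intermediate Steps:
Q = 255
p = -56 (p = 4*(-14) = -56)
Y(P, N) = -3 + sqrt(P - 168/(N*P)) (Y(P, N) = -3 + sqrt(P + (3*(-56/N))/P) = -3 + sqrt(P + (-168/N)/P) = -3 + sqrt(P - 168/(N*P)))
270870 + Y(Q, 11) = 270870 + (-3 + sqrt(255 - 168/(11*255))) = 270870 + (-3 + sqrt(255 - 168*1/11*1/255)) = 270870 + (-3 + sqrt(255 - 56/935)) = 270870 + (-3 + sqrt(238369/935)) = 270870 + (-3 + sqrt(222875015)/935) = 270867 + sqrt(222875015)/935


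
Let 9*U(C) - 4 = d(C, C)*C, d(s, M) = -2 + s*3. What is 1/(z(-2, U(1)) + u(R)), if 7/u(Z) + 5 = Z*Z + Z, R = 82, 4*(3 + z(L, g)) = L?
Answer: -13602/47593 ≈ -0.28580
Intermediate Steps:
d(s, M) = -2 + 3*s
U(C) = 4/9 + C*(-2 + 3*C)/9 (U(C) = 4/9 + ((-2 + 3*C)*C)/9 = 4/9 + (C*(-2 + 3*C))/9 = 4/9 + C*(-2 + 3*C)/9)
z(L, g) = -3 + L/4
u(Z) = 7/(-5 + Z + Z²) (u(Z) = 7/(-5 + (Z*Z + Z)) = 7/(-5 + (Z² + Z)) = 7/(-5 + (Z + Z²)) = 7/(-5 + Z + Z²))
1/(z(-2, U(1)) + u(R)) = 1/((-3 + (¼)*(-2)) + 7/(-5 + 82 + 82²)) = 1/((-3 - ½) + 7/(-5 + 82 + 6724)) = 1/(-7/2 + 7/6801) = 1/(-47593/13602) = -13602/47593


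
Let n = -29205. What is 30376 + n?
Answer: 1171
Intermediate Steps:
30376 + n = 30376 - 29205 = 1171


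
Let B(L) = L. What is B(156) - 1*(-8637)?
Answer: 8793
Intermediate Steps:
B(156) - 1*(-8637) = 156 - 1*(-8637) = 156 + 8637 = 8793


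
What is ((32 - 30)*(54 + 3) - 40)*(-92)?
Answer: -6808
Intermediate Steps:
((32 - 30)*(54 + 3) - 40)*(-92) = (2*57 - 40)*(-92) = (114 - 40)*(-92) = 74*(-92) = -6808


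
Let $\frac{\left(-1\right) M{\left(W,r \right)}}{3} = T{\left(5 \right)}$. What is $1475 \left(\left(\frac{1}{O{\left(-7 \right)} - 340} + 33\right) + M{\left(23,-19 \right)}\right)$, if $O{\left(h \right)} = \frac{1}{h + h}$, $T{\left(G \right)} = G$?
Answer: $\frac{126383900}{4761} \approx 26546.0$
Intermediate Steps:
$M{\left(W,r \right)} = -15$ ($M{\left(W,r \right)} = \left(-3\right) 5 = -15$)
$O{\left(h \right)} = \frac{1}{2 h}$
$1475 \left(\left(\frac{1}{O{\left(-7 \right)} - 340} + 33\right) + M{\left(23,-19 \right)}\right) = 1475 \left(\left(\frac{1}{\frac{1}{2 \left(-7\right)} - 340} + 33\right) - 15\right) = 1475 \left(\left(\frac{1}{\frac{1}{2} \left(- \frac{1}{7}\right) - 340} + 33\right) - 15\right) = 1475 \left(\left(\frac{1}{- \frac{1}{14} - 340} + 33\right) - 15\right) = 1475 \left(\left(\frac{1}{- \frac{4761}{14}} + 33\right) - 15\right) = 1475 \left(\left(- \frac{14}{4761} + 33\right) - 15\right) = 1475 \left(\frac{157099}{4761} - 15\right) = 1475 \cdot \frac{85684}{4761} = \frac{126383900}{4761}$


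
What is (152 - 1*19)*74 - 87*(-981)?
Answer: 95189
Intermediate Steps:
(152 - 1*19)*74 - 87*(-981) = (152 - 19)*74 + 85347 = 133*74 + 85347 = 9842 + 85347 = 95189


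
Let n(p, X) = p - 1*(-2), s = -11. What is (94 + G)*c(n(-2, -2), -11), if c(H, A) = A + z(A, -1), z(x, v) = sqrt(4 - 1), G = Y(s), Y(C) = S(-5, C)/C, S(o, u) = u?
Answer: -1045 + 95*sqrt(3) ≈ -880.46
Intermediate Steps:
n(p, X) = 2 + p (n(p, X) = p + 2 = 2 + p)
Y(C) = 1 (Y(C) = C/C = 1)
G = 1
z(x, v) = sqrt(3)
c(H, A) = A + sqrt(3)
(94 + G)*c(n(-2, -2), -11) = (94 + 1)*(-11 + sqrt(3)) = 95*(-11 + sqrt(3)) = -1045 + 95*sqrt(3)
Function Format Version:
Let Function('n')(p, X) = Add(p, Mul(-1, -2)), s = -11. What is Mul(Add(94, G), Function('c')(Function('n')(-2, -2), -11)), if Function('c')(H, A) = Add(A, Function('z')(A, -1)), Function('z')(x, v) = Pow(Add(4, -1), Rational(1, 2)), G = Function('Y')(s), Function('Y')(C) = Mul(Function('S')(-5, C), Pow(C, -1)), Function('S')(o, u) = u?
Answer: Add(-1045, Mul(95, Pow(3, Rational(1, 2)))) ≈ -880.46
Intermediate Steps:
Function('n')(p, X) = Add(2, p) (Function('n')(p, X) = Add(p, 2) = Add(2, p))
Function('Y')(C) = 1 (Function('Y')(C) = Mul(C, Pow(C, -1)) = 1)
G = 1
Function('z')(x, v) = Pow(3, Rational(1, 2))
Function('c')(H, A) = Add(A, Pow(3, Rational(1, 2)))
Mul(Add(94, G), Function('c')(Function('n')(-2, -2), -11)) = Mul(Add(94, 1), Add(-11, Pow(3, Rational(1, 2)))) = Mul(95, Add(-11, Pow(3, Rational(1, 2)))) = Add(-1045, Mul(95, Pow(3, Rational(1, 2))))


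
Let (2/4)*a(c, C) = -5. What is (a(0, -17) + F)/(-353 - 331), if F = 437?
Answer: -427/684 ≈ -0.62427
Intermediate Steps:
a(c, C) = -10 (a(c, C) = 2*(-5) = -10)
(a(0, -17) + F)/(-353 - 331) = (-10 + 437)/(-353 - 331) = 427/(-684) = 427*(-1/684) = -427/684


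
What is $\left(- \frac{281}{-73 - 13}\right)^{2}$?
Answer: $\frac{78961}{7396} \approx 10.676$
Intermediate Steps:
$\left(- \frac{281}{-73 - 13}\right)^{2} = \left(- \frac{281}{-86}\right)^{2} = \left(\left(-281\right) \left(- \frac{1}{86}\right)\right)^{2} = \left(\frac{281}{86}\right)^{2} = \frac{78961}{7396}$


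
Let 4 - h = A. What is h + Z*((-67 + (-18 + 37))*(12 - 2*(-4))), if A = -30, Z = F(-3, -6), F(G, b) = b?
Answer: 5794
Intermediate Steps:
Z = -6
h = 34 (h = 4 - 1*(-30) = 4 + 30 = 34)
h + Z*((-67 + (-18 + 37))*(12 - 2*(-4))) = 34 - 6*(-67 + (-18 + 37))*(12 - 2*(-4)) = 34 - 6*(-67 + 19)*(12 + 8) = 34 - (-288)*20 = 34 - 6*(-960) = 34 + 5760 = 5794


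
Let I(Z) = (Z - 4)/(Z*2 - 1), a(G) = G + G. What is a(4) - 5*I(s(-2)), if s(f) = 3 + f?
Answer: 23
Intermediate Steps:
a(G) = 2*G
I(Z) = (-4 + Z)/(-1 + 2*Z) (I(Z) = (-4 + Z)/(2*Z - 1) = (-4 + Z)/(-1 + 2*Z))
a(4) - 5*I(s(-2)) = 2*4 - 5*(-4 + (3 - 2))/(-1 + 2*(3 - 2)) = 8 - 5*(-4 + 1)/(-1 + 2*1) = 8 - 5*(-3)/(-1 + 2) = 8 - 5*(-3)/1 = 8 - 5*(-3) = 8 + 15 = 23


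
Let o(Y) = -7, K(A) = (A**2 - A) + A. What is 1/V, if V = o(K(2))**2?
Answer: 1/49 ≈ 0.020408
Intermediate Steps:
K(A) = A**2
V = 49 (V = (-7)**2 = 49)
1/V = 1/49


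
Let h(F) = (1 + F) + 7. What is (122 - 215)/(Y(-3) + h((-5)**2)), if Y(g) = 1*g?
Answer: -31/10 ≈ -3.1000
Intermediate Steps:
Y(g) = g
h(F) = 8 + F
(122 - 215)/(Y(-3) + h((-5)**2)) = (122 - 215)/(-3 + (8 + (-5)**2)) = -93/(-3 + (8 + 25)) = -93/(-3 + 33) = -93/30 = -93*1/30 = -31/10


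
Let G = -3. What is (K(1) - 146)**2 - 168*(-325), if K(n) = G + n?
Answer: 76504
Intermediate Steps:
K(n) = -3 + n
(K(1) - 146)**2 - 168*(-325) = ((-3 + 1) - 146)**2 - 168*(-325) = (-2 - 146)**2 + 54600 = (-148)**2 + 54600 = 21904 + 54600 = 76504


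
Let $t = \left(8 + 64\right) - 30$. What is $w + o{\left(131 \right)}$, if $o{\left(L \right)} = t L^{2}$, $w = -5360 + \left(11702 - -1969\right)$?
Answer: $729073$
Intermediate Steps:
$w = 8311$ ($w = -5360 + \left(11702 + 1969\right) = -5360 + 13671 = 8311$)
$t = 42$ ($t = 72 - 30 = 42$)
$o{\left(L \right)} = 42 L^{2}$
$w + o{\left(131 \right)} = 8311 + 42 \cdot 131^{2} = 8311 + 42 \cdot 17161 = 8311 + 720762 = 729073$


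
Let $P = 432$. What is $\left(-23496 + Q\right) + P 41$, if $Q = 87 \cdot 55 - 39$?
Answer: $-1038$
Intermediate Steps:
$Q = 4746$ ($Q = 4785 - 39 = 4746$)
$\left(-23496 + Q\right) + P 41 = \left(-23496 + 4746\right) + 432 \cdot 41 = -18750 + 17712 = -1038$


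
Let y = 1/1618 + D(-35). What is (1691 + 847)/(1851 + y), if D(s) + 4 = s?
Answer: 4106484/2931817 ≈ 1.4007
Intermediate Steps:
D(s) = -4 + s
y = -63101/1618 (y = 1/1618 + (-4 - 35) = 1/1618 - 39 = -63101/1618 ≈ -38.999)
(1691 + 847)/(1851 + y) = (1691 + 847)/(1851 - 63101/1618) = 2538/(2931817/1618) = 2538*(1618/2931817) = 4106484/2931817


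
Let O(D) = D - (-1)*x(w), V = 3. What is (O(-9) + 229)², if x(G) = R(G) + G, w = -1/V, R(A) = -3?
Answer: 422500/9 ≈ 46944.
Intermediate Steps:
w = -⅓ (w = -1/3 = -1*⅓ = -⅓ ≈ -0.33333)
x(G) = -3 + G
O(D) = -10/3 + D (O(D) = D - (-1)*(-3 - ⅓) = D - (-1)*(-10)/3 = D - 1*10/3 = D - 10/3 = -10/3 + D)
(O(-9) + 229)² = ((-10/3 - 9) + 229)² = (-37/3 + 229)² = (650/3)² = 422500/9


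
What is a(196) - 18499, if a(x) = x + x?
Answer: -18107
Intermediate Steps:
a(x) = 2*x
a(196) - 18499 = 2*196 - 18499 = 392 - 18499 = -18107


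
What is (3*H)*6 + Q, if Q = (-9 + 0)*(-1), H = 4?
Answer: 81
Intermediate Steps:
Q = 9 (Q = -9*(-1) = 9)
(3*H)*6 + Q = (3*4)*6 + 9 = 12*6 + 9 = 72 + 9 = 81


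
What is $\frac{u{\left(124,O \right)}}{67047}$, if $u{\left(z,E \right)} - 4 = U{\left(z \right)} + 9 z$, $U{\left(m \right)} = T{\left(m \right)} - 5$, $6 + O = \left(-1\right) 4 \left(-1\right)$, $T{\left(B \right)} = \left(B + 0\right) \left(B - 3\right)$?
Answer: $\frac{5373}{22349} \approx 0.24041$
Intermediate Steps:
$T{\left(B \right)} = B \left(-3 + B\right)$
$O = -2$ ($O = -6 + \left(-1\right) 4 \left(-1\right) = -6 - -4 = -6 + 4 = -2$)
$U{\left(m \right)} = -5 + m \left(-3 + m\right)$ ($U{\left(m \right)} = m \left(-3 + m\right) - 5 = -5 + m \left(-3 + m\right)$)
$u{\left(z,E \right)} = -1 + 9 z + z \left(-3 + z\right)$ ($u{\left(z,E \right)} = 4 + \left(\left(-5 + z \left(-3 + z\right)\right) + 9 z\right) = 4 + \left(-5 + 9 z + z \left(-3 + z\right)\right) = -1 + 9 z + z \left(-3 + z\right)$)
$\frac{u{\left(124,O \right)}}{67047} = \frac{-1 + 124^{2} + 6 \cdot 124}{67047} = \left(-1 + 15376 + 744\right) \frac{1}{67047} = 16119 \cdot \frac{1}{67047} = \frac{5373}{22349}$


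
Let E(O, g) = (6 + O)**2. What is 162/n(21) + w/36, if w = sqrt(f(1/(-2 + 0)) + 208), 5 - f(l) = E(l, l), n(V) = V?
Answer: 54/7 + sqrt(731)/72 ≈ 8.0898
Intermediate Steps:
f(l) = 5 - (6 + l)**2
w = sqrt(731)/2 (w = sqrt((5 - (6 + 1/(-2 + 0))**2) + 208) = sqrt((5 - (6 + 1/(-2))**2) + 208) = sqrt((5 - (6 - 1/2)**2) + 208) = sqrt((5 - (11/2)**2) + 208) = sqrt((5 - 1*121/4) + 208) = sqrt((5 - 121/4) + 208) = sqrt(-101/4 + 208) = sqrt(731/4) = sqrt(731)/2 ≈ 13.519)
162/n(21) + w/36 = 162/21 + (sqrt(731)/2)/36 = 162*(1/21) + (sqrt(731)/2)*(1/36) = 54/7 + sqrt(731)/72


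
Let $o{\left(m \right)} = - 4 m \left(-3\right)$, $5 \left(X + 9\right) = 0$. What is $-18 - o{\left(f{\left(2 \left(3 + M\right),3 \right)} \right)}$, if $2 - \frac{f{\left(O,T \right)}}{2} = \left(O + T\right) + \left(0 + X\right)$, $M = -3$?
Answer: $-210$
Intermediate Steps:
$X = -9$ ($X = -9 + \frac{1}{5} \cdot 0 = -9 + 0 = -9$)
$f{\left(O,T \right)} = 22 - 2 O - 2 T$ ($f{\left(O,T \right)} = 4 - 2 \left(\left(O + T\right) + \left(0 - 9\right)\right) = 4 - 2 \left(\left(O + T\right) - 9\right) = 4 - 2 \left(-9 + O + T\right) = 4 - \left(-18 + 2 O + 2 T\right) = 22 - 2 O - 2 T$)
$o{\left(m \right)} = 12 m$
$-18 - o{\left(f{\left(2 \left(3 + M\right),3 \right)} \right)} = -18 - 12 \left(22 - 2 \cdot 2 \left(3 - 3\right) - 6\right) = -18 - 12 \left(22 - 2 \cdot 2 \cdot 0 - 6\right) = -18 - 12 \left(22 - 0 - 6\right) = -18 - 12 \left(22 + 0 - 6\right) = -18 - 12 \cdot 16 = -18 - 192 = -210$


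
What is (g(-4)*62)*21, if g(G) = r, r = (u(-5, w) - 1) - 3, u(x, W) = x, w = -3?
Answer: -11718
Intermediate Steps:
r = -9 (r = (-5 - 1) - 3 = -6 - 3 = -9)
g(G) = -9
(g(-4)*62)*21 = -9*62*21 = -558*21 = -11718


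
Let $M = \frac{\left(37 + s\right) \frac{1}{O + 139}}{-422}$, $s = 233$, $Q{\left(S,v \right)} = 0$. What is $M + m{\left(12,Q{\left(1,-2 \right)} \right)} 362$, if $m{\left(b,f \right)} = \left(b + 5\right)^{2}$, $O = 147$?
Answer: $\frac{6313277693}{60346} \approx 1.0462 \cdot 10^{5}$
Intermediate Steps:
$m{\left(b,f \right)} = \left(5 + b\right)^{2}$
$M = - \frac{135}{60346}$ ($M = \frac{\left(37 + 233\right) \frac{1}{147 + 139}}{-422} = \frac{270}{286} \left(- \frac{1}{422}\right) = 270 \cdot \frac{1}{286} \left(- \frac{1}{422}\right) = \frac{135}{143} \left(- \frac{1}{422}\right) = - \frac{135}{60346} \approx -0.0022371$)
$M + m{\left(12,Q{\left(1,-2 \right)} \right)} 362 = - \frac{135}{60346} + \left(5 + 12\right)^{2} \cdot 362 = - \frac{135}{60346} + 17^{2} \cdot 362 = - \frac{135}{60346} + 289 \cdot 362 = - \frac{135}{60346} + 104618 = \frac{6313277693}{60346}$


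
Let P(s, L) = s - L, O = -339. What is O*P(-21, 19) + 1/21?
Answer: 284761/21 ≈ 13560.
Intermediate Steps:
O*P(-21, 19) + 1/21 = -339*(-21 - 1*19) + 1/21 = -339*(-21 - 19) + 1/21 = -339*(-40) + 1/21 = 13560 + 1/21 = 284761/21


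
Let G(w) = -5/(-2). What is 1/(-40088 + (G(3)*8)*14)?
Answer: -1/39808 ≈ -2.5121e-5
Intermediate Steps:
G(w) = 5/2 (G(w) = -5*(-1/2) = 5/2)
1/(-40088 + (G(3)*8)*14) = 1/(-40088 + ((5/2)*8)*14) = 1/(-40088 + 20*14) = 1/(-40088 + 280) = 1/(-39808) = -1/39808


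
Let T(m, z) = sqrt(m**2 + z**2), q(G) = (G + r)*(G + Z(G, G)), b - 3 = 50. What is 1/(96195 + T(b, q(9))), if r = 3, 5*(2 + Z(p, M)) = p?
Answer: 2404875/231336601616 - 5*sqrt(349009)/231336601616 ≈ 1.0383e-5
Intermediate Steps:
b = 53 (b = 3 + 50 = 53)
Z(p, M) = -2 + p/5
q(G) = (-2 + 6*G/5)*(3 + G) (q(G) = (G + 3)*(G + (-2 + G/5)) = (3 + G)*(-2 + 6*G/5) = (-2 + 6*G/5)*(3 + G))
1/(96195 + T(b, q(9))) = 1/(96195 + sqrt(53**2 + (-6 + (6/5)*9**2 + (8/5)*9)**2)) = 1/(96195 + sqrt(2809 + (-6 + (6/5)*81 + 72/5)**2)) = 1/(96195 + sqrt(2809 + (-6 + 486/5 + 72/5)**2)) = 1/(96195 + sqrt(2809 + (528/5)**2)) = 1/(96195 + sqrt(2809 + 278784/25)) = 1/(96195 + sqrt(349009/25)) = 1/(96195 + sqrt(349009)/5)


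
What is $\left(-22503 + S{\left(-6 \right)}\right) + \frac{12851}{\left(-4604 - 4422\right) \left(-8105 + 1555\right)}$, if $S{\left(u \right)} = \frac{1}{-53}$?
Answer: $- \frac{70510416316897}{3133375900} \approx -22503.0$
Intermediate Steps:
$S{\left(u \right)} = - \frac{1}{53}$
$\left(-22503 + S{\left(-6 \right)}\right) + \frac{12851}{\left(-4604 - 4422\right) \left(-8105 + 1555\right)} = \left(-22503 - \frac{1}{53}\right) + \frac{12851}{\left(-4604 - 4422\right) \left(-8105 + 1555\right)} = - \frac{1192660}{53} + \frac{12851}{\left(-9026\right) \left(-6550\right)} = - \frac{1192660}{53} + \frac{12851}{59120300} = - \frac{70510416316897}{3133375900}$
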